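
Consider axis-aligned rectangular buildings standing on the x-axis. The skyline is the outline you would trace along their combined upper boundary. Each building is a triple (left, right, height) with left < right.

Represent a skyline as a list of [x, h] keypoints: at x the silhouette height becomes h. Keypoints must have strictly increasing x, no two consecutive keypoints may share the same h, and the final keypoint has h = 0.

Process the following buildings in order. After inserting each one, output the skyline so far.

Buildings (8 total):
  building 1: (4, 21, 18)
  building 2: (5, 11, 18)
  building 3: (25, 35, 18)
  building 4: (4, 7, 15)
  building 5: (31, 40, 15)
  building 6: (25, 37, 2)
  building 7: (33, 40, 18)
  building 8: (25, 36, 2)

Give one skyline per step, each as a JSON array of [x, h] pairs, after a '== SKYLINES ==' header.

== SKYLINES ==
[[4,18],[21,0]]
[[4,18],[21,0]]
[[4,18],[21,0],[25,18],[35,0]]
[[4,18],[21,0],[25,18],[35,0]]
[[4,18],[21,0],[25,18],[35,15],[40,0]]
[[4,18],[21,0],[25,18],[35,15],[40,0]]
[[4,18],[21,0],[25,18],[40,0]]
[[4,18],[21,0],[25,18],[40,0]]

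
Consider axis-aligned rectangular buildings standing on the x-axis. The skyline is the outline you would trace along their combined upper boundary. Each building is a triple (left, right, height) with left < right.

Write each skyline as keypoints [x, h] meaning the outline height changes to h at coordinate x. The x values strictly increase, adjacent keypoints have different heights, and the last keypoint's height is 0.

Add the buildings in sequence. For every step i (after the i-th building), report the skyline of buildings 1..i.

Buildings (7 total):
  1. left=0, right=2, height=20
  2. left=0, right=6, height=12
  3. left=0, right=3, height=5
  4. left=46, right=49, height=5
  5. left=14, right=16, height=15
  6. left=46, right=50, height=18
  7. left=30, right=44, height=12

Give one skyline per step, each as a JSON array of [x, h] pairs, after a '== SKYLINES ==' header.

== SKYLINES ==
[[0,20],[2,0]]
[[0,20],[2,12],[6,0]]
[[0,20],[2,12],[6,0]]
[[0,20],[2,12],[6,0],[46,5],[49,0]]
[[0,20],[2,12],[6,0],[14,15],[16,0],[46,5],[49,0]]
[[0,20],[2,12],[6,0],[14,15],[16,0],[46,18],[50,0]]
[[0,20],[2,12],[6,0],[14,15],[16,0],[30,12],[44,0],[46,18],[50,0]]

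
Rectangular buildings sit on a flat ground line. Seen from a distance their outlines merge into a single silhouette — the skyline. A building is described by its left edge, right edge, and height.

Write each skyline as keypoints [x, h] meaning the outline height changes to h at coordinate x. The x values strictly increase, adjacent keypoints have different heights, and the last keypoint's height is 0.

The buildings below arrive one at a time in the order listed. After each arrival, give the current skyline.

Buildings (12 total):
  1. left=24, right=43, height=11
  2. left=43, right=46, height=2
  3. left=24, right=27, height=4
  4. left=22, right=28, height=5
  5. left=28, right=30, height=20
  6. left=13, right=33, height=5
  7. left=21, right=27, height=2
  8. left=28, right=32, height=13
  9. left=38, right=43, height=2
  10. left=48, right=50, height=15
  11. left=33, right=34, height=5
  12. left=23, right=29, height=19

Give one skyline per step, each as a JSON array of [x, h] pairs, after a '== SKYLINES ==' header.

== SKYLINES ==
[[24,11],[43,0]]
[[24,11],[43,2],[46,0]]
[[24,11],[43,2],[46,0]]
[[22,5],[24,11],[43,2],[46,0]]
[[22,5],[24,11],[28,20],[30,11],[43,2],[46,0]]
[[13,5],[24,11],[28,20],[30,11],[43,2],[46,0]]
[[13,5],[24,11],[28,20],[30,11],[43,2],[46,0]]
[[13,5],[24,11],[28,20],[30,13],[32,11],[43,2],[46,0]]
[[13,5],[24,11],[28,20],[30,13],[32,11],[43,2],[46,0]]
[[13,5],[24,11],[28,20],[30,13],[32,11],[43,2],[46,0],[48,15],[50,0]]
[[13,5],[24,11],[28,20],[30,13],[32,11],[43,2],[46,0],[48,15],[50,0]]
[[13,5],[23,19],[28,20],[30,13],[32,11],[43,2],[46,0],[48,15],[50,0]]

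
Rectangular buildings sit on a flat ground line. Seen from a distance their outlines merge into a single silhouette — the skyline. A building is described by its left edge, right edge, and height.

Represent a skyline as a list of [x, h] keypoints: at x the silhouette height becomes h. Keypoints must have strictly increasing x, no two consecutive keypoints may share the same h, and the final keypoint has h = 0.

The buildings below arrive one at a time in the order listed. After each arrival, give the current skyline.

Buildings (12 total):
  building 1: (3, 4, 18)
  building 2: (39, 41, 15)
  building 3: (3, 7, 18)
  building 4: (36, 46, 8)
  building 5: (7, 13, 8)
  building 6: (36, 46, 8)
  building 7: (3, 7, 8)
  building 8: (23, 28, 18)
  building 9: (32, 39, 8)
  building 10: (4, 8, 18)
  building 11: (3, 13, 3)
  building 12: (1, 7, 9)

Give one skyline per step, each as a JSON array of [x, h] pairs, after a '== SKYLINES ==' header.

== SKYLINES ==
[[3,18],[4,0]]
[[3,18],[4,0],[39,15],[41,0]]
[[3,18],[7,0],[39,15],[41,0]]
[[3,18],[7,0],[36,8],[39,15],[41,8],[46,0]]
[[3,18],[7,8],[13,0],[36,8],[39,15],[41,8],[46,0]]
[[3,18],[7,8],[13,0],[36,8],[39,15],[41,8],[46,0]]
[[3,18],[7,8],[13,0],[36,8],[39,15],[41,8],[46,0]]
[[3,18],[7,8],[13,0],[23,18],[28,0],[36,8],[39,15],[41,8],[46,0]]
[[3,18],[7,8],[13,0],[23,18],[28,0],[32,8],[39,15],[41,8],[46,0]]
[[3,18],[8,8],[13,0],[23,18],[28,0],[32,8],[39,15],[41,8],[46,0]]
[[3,18],[8,8],[13,0],[23,18],[28,0],[32,8],[39,15],[41,8],[46,0]]
[[1,9],[3,18],[8,8],[13,0],[23,18],[28,0],[32,8],[39,15],[41,8],[46,0]]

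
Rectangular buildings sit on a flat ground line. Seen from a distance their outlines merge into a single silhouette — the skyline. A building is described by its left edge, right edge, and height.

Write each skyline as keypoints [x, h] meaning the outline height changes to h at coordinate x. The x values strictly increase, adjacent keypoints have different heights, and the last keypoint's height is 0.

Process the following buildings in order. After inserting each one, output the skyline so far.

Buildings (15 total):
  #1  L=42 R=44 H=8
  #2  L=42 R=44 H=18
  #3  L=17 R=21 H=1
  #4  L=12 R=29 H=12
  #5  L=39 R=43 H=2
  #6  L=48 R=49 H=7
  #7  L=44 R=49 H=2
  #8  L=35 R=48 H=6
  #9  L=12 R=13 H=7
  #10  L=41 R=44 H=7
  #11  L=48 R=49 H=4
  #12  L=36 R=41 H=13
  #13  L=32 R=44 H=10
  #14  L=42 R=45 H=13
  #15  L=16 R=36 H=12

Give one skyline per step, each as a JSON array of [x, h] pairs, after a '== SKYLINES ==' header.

== SKYLINES ==
[[42,8],[44,0]]
[[42,18],[44,0]]
[[17,1],[21,0],[42,18],[44,0]]
[[12,12],[29,0],[42,18],[44,0]]
[[12,12],[29,0],[39,2],[42,18],[44,0]]
[[12,12],[29,0],[39,2],[42,18],[44,0],[48,7],[49,0]]
[[12,12],[29,0],[39,2],[42,18],[44,2],[48,7],[49,0]]
[[12,12],[29,0],[35,6],[42,18],[44,6],[48,7],[49,0]]
[[12,12],[29,0],[35,6],[42,18],[44,6],[48,7],[49,0]]
[[12,12],[29,0],[35,6],[41,7],[42,18],[44,6],[48,7],[49,0]]
[[12,12],[29,0],[35,6],[41,7],[42,18],[44,6],[48,7],[49,0]]
[[12,12],[29,0],[35,6],[36,13],[41,7],[42,18],[44,6],[48,7],[49,0]]
[[12,12],[29,0],[32,10],[36,13],[41,10],[42,18],[44,6],[48,7],[49,0]]
[[12,12],[29,0],[32,10],[36,13],[41,10],[42,18],[44,13],[45,6],[48,7],[49,0]]
[[12,12],[36,13],[41,10],[42,18],[44,13],[45,6],[48,7],[49,0]]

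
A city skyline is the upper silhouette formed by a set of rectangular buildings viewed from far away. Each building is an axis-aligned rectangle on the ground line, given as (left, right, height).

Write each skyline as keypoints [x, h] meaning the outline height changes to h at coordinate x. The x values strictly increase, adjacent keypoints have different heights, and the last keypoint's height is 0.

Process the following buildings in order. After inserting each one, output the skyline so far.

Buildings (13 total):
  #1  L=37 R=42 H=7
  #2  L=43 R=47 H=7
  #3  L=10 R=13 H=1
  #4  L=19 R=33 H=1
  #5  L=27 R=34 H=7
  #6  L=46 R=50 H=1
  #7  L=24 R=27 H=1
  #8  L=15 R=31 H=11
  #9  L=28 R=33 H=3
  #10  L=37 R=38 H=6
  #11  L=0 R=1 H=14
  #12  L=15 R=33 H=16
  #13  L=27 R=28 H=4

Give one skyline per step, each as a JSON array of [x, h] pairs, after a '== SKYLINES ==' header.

== SKYLINES ==
[[37,7],[42,0]]
[[37,7],[42,0],[43,7],[47,0]]
[[10,1],[13,0],[37,7],[42,0],[43,7],[47,0]]
[[10,1],[13,0],[19,1],[33,0],[37,7],[42,0],[43,7],[47,0]]
[[10,1],[13,0],[19,1],[27,7],[34,0],[37,7],[42,0],[43,7],[47,0]]
[[10,1],[13,0],[19,1],[27,7],[34,0],[37,7],[42,0],[43,7],[47,1],[50,0]]
[[10,1],[13,0],[19,1],[27,7],[34,0],[37,7],[42,0],[43,7],[47,1],[50,0]]
[[10,1],[13,0],[15,11],[31,7],[34,0],[37,7],[42,0],[43,7],[47,1],[50,0]]
[[10,1],[13,0],[15,11],[31,7],[34,0],[37,7],[42,0],[43,7],[47,1],[50,0]]
[[10,1],[13,0],[15,11],[31,7],[34,0],[37,7],[42,0],[43,7],[47,1],[50,0]]
[[0,14],[1,0],[10,1],[13,0],[15,11],[31,7],[34,0],[37,7],[42,0],[43,7],[47,1],[50,0]]
[[0,14],[1,0],[10,1],[13,0],[15,16],[33,7],[34,0],[37,7],[42,0],[43,7],[47,1],[50,0]]
[[0,14],[1,0],[10,1],[13,0],[15,16],[33,7],[34,0],[37,7],[42,0],[43,7],[47,1],[50,0]]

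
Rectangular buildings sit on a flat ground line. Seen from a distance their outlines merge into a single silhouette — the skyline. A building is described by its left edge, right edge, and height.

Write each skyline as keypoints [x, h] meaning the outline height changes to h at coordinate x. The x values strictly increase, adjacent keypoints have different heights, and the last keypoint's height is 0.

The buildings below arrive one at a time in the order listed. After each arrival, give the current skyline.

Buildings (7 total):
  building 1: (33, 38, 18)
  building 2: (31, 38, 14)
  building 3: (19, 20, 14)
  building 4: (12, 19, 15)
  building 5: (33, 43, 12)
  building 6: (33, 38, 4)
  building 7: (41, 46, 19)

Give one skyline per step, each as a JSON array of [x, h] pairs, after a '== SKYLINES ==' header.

== SKYLINES ==
[[33,18],[38,0]]
[[31,14],[33,18],[38,0]]
[[19,14],[20,0],[31,14],[33,18],[38,0]]
[[12,15],[19,14],[20,0],[31,14],[33,18],[38,0]]
[[12,15],[19,14],[20,0],[31,14],[33,18],[38,12],[43,0]]
[[12,15],[19,14],[20,0],[31,14],[33,18],[38,12],[43,0]]
[[12,15],[19,14],[20,0],[31,14],[33,18],[38,12],[41,19],[46,0]]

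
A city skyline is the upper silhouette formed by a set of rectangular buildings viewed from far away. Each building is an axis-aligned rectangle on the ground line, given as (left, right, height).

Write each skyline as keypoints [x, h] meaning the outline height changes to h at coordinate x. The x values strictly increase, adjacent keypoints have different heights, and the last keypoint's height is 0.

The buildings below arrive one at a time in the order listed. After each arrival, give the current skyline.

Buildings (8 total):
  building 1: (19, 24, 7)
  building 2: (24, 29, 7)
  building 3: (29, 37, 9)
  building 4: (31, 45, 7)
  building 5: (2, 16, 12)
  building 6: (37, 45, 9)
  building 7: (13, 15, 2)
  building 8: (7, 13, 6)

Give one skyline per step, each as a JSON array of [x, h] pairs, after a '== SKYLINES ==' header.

== SKYLINES ==
[[19,7],[24,0]]
[[19,7],[29,0]]
[[19,7],[29,9],[37,0]]
[[19,7],[29,9],[37,7],[45,0]]
[[2,12],[16,0],[19,7],[29,9],[37,7],[45,0]]
[[2,12],[16,0],[19,7],[29,9],[45,0]]
[[2,12],[16,0],[19,7],[29,9],[45,0]]
[[2,12],[16,0],[19,7],[29,9],[45,0]]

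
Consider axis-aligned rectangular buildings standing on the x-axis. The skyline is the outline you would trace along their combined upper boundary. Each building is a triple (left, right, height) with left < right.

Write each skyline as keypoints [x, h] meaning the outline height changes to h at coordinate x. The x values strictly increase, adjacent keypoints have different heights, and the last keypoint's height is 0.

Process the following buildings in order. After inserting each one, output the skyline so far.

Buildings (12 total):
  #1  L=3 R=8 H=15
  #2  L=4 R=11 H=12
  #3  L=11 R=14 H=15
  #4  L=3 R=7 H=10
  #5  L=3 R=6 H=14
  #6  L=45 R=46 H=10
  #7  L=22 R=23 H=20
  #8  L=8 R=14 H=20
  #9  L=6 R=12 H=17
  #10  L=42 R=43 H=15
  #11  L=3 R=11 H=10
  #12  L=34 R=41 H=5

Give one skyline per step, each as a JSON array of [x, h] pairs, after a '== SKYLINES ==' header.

== SKYLINES ==
[[3,15],[8,0]]
[[3,15],[8,12],[11,0]]
[[3,15],[8,12],[11,15],[14,0]]
[[3,15],[8,12],[11,15],[14,0]]
[[3,15],[8,12],[11,15],[14,0]]
[[3,15],[8,12],[11,15],[14,0],[45,10],[46,0]]
[[3,15],[8,12],[11,15],[14,0],[22,20],[23,0],[45,10],[46,0]]
[[3,15],[8,20],[14,0],[22,20],[23,0],[45,10],[46,0]]
[[3,15],[6,17],[8,20],[14,0],[22,20],[23,0],[45,10],[46,0]]
[[3,15],[6,17],[8,20],[14,0],[22,20],[23,0],[42,15],[43,0],[45,10],[46,0]]
[[3,15],[6,17],[8,20],[14,0],[22,20],[23,0],[42,15],[43,0],[45,10],[46,0]]
[[3,15],[6,17],[8,20],[14,0],[22,20],[23,0],[34,5],[41,0],[42,15],[43,0],[45,10],[46,0]]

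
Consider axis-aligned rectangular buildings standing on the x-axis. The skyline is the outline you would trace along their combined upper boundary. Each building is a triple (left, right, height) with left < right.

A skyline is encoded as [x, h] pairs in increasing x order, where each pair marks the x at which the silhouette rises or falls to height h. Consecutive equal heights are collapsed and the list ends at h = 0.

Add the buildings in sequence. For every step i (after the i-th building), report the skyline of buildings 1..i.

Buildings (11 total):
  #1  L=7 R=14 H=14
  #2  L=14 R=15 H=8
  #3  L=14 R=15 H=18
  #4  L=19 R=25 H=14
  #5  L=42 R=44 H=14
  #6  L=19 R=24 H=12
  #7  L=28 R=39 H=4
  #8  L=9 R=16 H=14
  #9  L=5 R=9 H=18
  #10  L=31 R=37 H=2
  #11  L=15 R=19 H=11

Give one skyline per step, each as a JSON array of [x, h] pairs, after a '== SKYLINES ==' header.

== SKYLINES ==
[[7,14],[14,0]]
[[7,14],[14,8],[15,0]]
[[7,14],[14,18],[15,0]]
[[7,14],[14,18],[15,0],[19,14],[25,0]]
[[7,14],[14,18],[15,0],[19,14],[25,0],[42,14],[44,0]]
[[7,14],[14,18],[15,0],[19,14],[25,0],[42,14],[44,0]]
[[7,14],[14,18],[15,0],[19,14],[25,0],[28,4],[39,0],[42,14],[44,0]]
[[7,14],[14,18],[15,14],[16,0],[19,14],[25,0],[28,4],[39,0],[42,14],[44,0]]
[[5,18],[9,14],[14,18],[15,14],[16,0],[19,14],[25,0],[28,4],[39,0],[42,14],[44,0]]
[[5,18],[9,14],[14,18],[15,14],[16,0],[19,14],[25,0],[28,4],[39,0],[42,14],[44,0]]
[[5,18],[9,14],[14,18],[15,14],[16,11],[19,14],[25,0],[28,4],[39,0],[42,14],[44,0]]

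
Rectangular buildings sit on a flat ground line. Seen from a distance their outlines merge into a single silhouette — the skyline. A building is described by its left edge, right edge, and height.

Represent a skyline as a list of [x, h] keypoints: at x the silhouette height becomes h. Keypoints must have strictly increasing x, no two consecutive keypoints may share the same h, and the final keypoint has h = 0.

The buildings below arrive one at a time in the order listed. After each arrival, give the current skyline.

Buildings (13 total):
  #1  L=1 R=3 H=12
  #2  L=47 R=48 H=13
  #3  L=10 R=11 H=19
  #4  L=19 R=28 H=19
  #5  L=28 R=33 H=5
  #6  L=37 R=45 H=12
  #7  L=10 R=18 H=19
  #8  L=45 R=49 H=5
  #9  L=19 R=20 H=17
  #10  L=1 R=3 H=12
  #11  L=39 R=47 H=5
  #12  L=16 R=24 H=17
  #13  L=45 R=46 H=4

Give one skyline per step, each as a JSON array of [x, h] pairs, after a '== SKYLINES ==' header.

== SKYLINES ==
[[1,12],[3,0]]
[[1,12],[3,0],[47,13],[48,0]]
[[1,12],[3,0],[10,19],[11,0],[47,13],[48,0]]
[[1,12],[3,0],[10,19],[11,0],[19,19],[28,0],[47,13],[48,0]]
[[1,12],[3,0],[10,19],[11,0],[19,19],[28,5],[33,0],[47,13],[48,0]]
[[1,12],[3,0],[10,19],[11,0],[19,19],[28,5],[33,0],[37,12],[45,0],[47,13],[48,0]]
[[1,12],[3,0],[10,19],[18,0],[19,19],[28,5],[33,0],[37,12],[45,0],[47,13],[48,0]]
[[1,12],[3,0],[10,19],[18,0],[19,19],[28,5],[33,0],[37,12],[45,5],[47,13],[48,5],[49,0]]
[[1,12],[3,0],[10,19],[18,0],[19,19],[28,5],[33,0],[37,12],[45,5],[47,13],[48,5],[49,0]]
[[1,12],[3,0],[10,19],[18,0],[19,19],[28,5],[33,0],[37,12],[45,5],[47,13],[48,5],[49,0]]
[[1,12],[3,0],[10,19],[18,0],[19,19],[28,5],[33,0],[37,12],[45,5],[47,13],[48,5],[49,0]]
[[1,12],[3,0],[10,19],[18,17],[19,19],[28,5],[33,0],[37,12],[45,5],[47,13],[48,5],[49,0]]
[[1,12],[3,0],[10,19],[18,17],[19,19],[28,5],[33,0],[37,12],[45,5],[47,13],[48,5],[49,0]]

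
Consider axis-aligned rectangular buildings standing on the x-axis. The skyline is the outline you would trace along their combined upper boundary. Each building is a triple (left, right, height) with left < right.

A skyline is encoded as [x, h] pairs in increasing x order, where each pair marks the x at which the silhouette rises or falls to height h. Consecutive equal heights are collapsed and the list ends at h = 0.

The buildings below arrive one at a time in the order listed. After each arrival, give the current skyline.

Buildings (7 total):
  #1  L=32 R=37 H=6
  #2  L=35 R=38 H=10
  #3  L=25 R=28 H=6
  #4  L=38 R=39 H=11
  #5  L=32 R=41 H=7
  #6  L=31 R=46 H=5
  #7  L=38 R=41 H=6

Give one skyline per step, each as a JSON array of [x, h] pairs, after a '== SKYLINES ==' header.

== SKYLINES ==
[[32,6],[37,0]]
[[32,6],[35,10],[38,0]]
[[25,6],[28,0],[32,6],[35,10],[38,0]]
[[25,6],[28,0],[32,6],[35,10],[38,11],[39,0]]
[[25,6],[28,0],[32,7],[35,10],[38,11],[39,7],[41,0]]
[[25,6],[28,0],[31,5],[32,7],[35,10],[38,11],[39,7],[41,5],[46,0]]
[[25,6],[28,0],[31,5],[32,7],[35,10],[38,11],[39,7],[41,5],[46,0]]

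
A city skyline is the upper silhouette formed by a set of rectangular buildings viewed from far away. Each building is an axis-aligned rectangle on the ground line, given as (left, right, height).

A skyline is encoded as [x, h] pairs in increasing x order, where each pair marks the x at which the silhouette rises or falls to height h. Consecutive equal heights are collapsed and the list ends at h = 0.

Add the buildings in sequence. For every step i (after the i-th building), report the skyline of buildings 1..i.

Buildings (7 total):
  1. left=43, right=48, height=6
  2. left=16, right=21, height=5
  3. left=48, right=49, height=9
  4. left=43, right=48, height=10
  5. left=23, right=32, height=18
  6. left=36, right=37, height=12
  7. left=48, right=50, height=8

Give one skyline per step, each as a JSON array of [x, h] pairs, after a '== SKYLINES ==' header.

== SKYLINES ==
[[43,6],[48,0]]
[[16,5],[21,0],[43,6],[48,0]]
[[16,5],[21,0],[43,6],[48,9],[49,0]]
[[16,5],[21,0],[43,10],[48,9],[49,0]]
[[16,5],[21,0],[23,18],[32,0],[43,10],[48,9],[49,0]]
[[16,5],[21,0],[23,18],[32,0],[36,12],[37,0],[43,10],[48,9],[49,0]]
[[16,5],[21,0],[23,18],[32,0],[36,12],[37,0],[43,10],[48,9],[49,8],[50,0]]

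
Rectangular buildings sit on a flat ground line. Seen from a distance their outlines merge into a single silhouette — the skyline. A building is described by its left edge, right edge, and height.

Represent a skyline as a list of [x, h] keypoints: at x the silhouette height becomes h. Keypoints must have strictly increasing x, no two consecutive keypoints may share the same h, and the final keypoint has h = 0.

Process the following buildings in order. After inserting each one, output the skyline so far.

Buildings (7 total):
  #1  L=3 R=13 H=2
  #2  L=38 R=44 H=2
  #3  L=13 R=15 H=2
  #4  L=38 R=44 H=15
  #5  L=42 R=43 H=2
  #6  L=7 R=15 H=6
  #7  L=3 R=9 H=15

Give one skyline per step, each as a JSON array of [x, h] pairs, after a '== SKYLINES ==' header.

== SKYLINES ==
[[3,2],[13,0]]
[[3,2],[13,0],[38,2],[44,0]]
[[3,2],[15,0],[38,2],[44,0]]
[[3,2],[15,0],[38,15],[44,0]]
[[3,2],[15,0],[38,15],[44,0]]
[[3,2],[7,6],[15,0],[38,15],[44,0]]
[[3,15],[9,6],[15,0],[38,15],[44,0]]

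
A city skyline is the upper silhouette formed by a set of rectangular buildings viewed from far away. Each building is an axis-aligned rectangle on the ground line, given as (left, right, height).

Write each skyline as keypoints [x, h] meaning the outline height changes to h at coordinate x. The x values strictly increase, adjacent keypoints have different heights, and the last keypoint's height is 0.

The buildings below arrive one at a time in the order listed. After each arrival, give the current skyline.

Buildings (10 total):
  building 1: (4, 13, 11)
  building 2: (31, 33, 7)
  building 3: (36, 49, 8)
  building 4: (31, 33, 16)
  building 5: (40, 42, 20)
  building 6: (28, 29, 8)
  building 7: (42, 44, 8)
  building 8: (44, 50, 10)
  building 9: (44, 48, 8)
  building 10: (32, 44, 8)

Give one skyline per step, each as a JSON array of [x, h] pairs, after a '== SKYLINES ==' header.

== SKYLINES ==
[[4,11],[13,0]]
[[4,11],[13,0],[31,7],[33,0]]
[[4,11],[13,0],[31,7],[33,0],[36,8],[49,0]]
[[4,11],[13,0],[31,16],[33,0],[36,8],[49,0]]
[[4,11],[13,0],[31,16],[33,0],[36,8],[40,20],[42,8],[49,0]]
[[4,11],[13,0],[28,8],[29,0],[31,16],[33,0],[36,8],[40,20],[42,8],[49,0]]
[[4,11],[13,0],[28,8],[29,0],[31,16],[33,0],[36,8],[40,20],[42,8],[49,0]]
[[4,11],[13,0],[28,8],[29,0],[31,16],[33,0],[36,8],[40,20],[42,8],[44,10],[50,0]]
[[4,11],[13,0],[28,8],[29,0],[31,16],[33,0],[36,8],[40,20],[42,8],[44,10],[50,0]]
[[4,11],[13,0],[28,8],[29,0],[31,16],[33,8],[40,20],[42,8],[44,10],[50,0]]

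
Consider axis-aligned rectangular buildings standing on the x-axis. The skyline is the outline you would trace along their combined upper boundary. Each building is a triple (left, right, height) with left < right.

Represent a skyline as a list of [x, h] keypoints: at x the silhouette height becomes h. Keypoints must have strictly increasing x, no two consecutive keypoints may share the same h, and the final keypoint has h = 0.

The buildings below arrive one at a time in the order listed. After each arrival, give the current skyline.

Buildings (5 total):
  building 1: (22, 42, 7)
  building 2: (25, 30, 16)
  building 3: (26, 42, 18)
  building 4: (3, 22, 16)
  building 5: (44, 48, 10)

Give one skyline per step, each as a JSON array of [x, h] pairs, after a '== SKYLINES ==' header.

== SKYLINES ==
[[22,7],[42,0]]
[[22,7],[25,16],[30,7],[42,0]]
[[22,7],[25,16],[26,18],[42,0]]
[[3,16],[22,7],[25,16],[26,18],[42,0]]
[[3,16],[22,7],[25,16],[26,18],[42,0],[44,10],[48,0]]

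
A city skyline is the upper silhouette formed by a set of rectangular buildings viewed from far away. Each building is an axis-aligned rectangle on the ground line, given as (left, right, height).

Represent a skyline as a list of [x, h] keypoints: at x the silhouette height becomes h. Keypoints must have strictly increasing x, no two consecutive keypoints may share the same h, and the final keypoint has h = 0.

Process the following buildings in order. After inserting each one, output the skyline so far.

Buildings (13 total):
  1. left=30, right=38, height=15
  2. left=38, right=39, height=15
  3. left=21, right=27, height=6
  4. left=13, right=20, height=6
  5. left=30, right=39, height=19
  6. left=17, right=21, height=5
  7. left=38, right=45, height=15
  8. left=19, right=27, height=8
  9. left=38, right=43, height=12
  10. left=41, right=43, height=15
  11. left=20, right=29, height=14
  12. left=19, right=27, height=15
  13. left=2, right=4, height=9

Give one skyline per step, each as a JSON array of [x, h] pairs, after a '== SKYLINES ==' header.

== SKYLINES ==
[[30,15],[38,0]]
[[30,15],[39,0]]
[[21,6],[27,0],[30,15],[39,0]]
[[13,6],[20,0],[21,6],[27,0],[30,15],[39,0]]
[[13,6],[20,0],[21,6],[27,0],[30,19],[39,0]]
[[13,6],[20,5],[21,6],[27,0],[30,19],[39,0]]
[[13,6],[20,5],[21,6],[27,0],[30,19],[39,15],[45,0]]
[[13,6],[19,8],[27,0],[30,19],[39,15],[45,0]]
[[13,6],[19,8],[27,0],[30,19],[39,15],[45,0]]
[[13,6],[19,8],[27,0],[30,19],[39,15],[45,0]]
[[13,6],[19,8],[20,14],[29,0],[30,19],[39,15],[45,0]]
[[13,6],[19,15],[27,14],[29,0],[30,19],[39,15],[45,0]]
[[2,9],[4,0],[13,6],[19,15],[27,14],[29,0],[30,19],[39,15],[45,0]]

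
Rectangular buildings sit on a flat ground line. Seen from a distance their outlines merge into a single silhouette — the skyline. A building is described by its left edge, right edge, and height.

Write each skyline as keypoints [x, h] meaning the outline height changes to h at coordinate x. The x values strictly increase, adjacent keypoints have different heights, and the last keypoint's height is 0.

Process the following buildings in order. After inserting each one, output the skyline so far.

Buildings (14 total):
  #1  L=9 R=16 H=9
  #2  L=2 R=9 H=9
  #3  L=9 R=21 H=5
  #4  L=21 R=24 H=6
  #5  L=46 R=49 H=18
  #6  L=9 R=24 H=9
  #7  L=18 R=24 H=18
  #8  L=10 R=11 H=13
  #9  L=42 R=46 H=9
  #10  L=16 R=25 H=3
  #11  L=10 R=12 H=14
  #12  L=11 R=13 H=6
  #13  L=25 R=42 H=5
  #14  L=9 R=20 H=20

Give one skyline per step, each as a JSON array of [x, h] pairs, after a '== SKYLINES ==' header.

== SKYLINES ==
[[9,9],[16,0]]
[[2,9],[16,0]]
[[2,9],[16,5],[21,0]]
[[2,9],[16,5],[21,6],[24,0]]
[[2,9],[16,5],[21,6],[24,0],[46,18],[49,0]]
[[2,9],[24,0],[46,18],[49,0]]
[[2,9],[18,18],[24,0],[46,18],[49,0]]
[[2,9],[10,13],[11,9],[18,18],[24,0],[46,18],[49,0]]
[[2,9],[10,13],[11,9],[18,18],[24,0],[42,9],[46,18],[49,0]]
[[2,9],[10,13],[11,9],[18,18],[24,3],[25,0],[42,9],[46,18],[49,0]]
[[2,9],[10,14],[12,9],[18,18],[24,3],[25,0],[42,9],[46,18],[49,0]]
[[2,9],[10,14],[12,9],[18,18],[24,3],[25,0],[42,9],[46,18],[49,0]]
[[2,9],[10,14],[12,9],[18,18],[24,3],[25,5],[42,9],[46,18],[49,0]]
[[2,9],[9,20],[20,18],[24,3],[25,5],[42,9],[46,18],[49,0]]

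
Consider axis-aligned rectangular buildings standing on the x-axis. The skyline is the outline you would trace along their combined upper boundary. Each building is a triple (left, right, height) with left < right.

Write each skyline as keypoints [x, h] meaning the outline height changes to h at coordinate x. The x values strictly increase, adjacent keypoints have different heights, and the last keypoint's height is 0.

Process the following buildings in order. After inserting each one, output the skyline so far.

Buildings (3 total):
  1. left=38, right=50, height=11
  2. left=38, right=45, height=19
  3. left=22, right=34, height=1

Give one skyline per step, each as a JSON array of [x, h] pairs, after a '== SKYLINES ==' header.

== SKYLINES ==
[[38,11],[50,0]]
[[38,19],[45,11],[50,0]]
[[22,1],[34,0],[38,19],[45,11],[50,0]]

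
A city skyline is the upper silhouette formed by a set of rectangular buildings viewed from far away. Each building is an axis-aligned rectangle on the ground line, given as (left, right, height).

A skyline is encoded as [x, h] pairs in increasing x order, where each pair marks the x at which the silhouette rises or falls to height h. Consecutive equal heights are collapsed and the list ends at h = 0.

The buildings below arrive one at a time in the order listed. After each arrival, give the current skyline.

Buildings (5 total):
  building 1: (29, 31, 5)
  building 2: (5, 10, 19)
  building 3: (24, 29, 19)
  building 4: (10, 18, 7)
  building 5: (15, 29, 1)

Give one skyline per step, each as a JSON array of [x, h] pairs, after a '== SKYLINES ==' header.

== SKYLINES ==
[[29,5],[31,0]]
[[5,19],[10,0],[29,5],[31,0]]
[[5,19],[10,0],[24,19],[29,5],[31,0]]
[[5,19],[10,7],[18,0],[24,19],[29,5],[31,0]]
[[5,19],[10,7],[18,1],[24,19],[29,5],[31,0]]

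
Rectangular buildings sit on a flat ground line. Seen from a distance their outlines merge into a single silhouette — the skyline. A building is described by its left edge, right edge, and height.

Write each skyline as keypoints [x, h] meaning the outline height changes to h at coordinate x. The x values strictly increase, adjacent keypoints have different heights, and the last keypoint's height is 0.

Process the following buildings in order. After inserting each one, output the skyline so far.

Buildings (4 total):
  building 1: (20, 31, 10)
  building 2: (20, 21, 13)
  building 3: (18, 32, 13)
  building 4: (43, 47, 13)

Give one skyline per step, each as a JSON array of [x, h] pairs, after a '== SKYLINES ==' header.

== SKYLINES ==
[[20,10],[31,0]]
[[20,13],[21,10],[31,0]]
[[18,13],[32,0]]
[[18,13],[32,0],[43,13],[47,0]]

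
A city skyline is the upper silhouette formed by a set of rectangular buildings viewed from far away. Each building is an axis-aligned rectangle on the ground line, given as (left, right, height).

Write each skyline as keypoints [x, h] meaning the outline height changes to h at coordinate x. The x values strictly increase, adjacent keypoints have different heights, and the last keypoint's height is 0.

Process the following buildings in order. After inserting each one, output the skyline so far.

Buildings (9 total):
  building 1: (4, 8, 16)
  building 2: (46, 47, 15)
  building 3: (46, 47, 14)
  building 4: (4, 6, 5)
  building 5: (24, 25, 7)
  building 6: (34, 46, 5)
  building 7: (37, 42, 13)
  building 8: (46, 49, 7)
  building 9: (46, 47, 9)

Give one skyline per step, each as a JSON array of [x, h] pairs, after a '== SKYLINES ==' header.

== SKYLINES ==
[[4,16],[8,0]]
[[4,16],[8,0],[46,15],[47,0]]
[[4,16],[8,0],[46,15],[47,0]]
[[4,16],[8,0],[46,15],[47,0]]
[[4,16],[8,0],[24,7],[25,0],[46,15],[47,0]]
[[4,16],[8,0],[24,7],[25,0],[34,5],[46,15],[47,0]]
[[4,16],[8,0],[24,7],[25,0],[34,5],[37,13],[42,5],[46,15],[47,0]]
[[4,16],[8,0],[24,7],[25,0],[34,5],[37,13],[42,5],[46,15],[47,7],[49,0]]
[[4,16],[8,0],[24,7],[25,0],[34,5],[37,13],[42,5],[46,15],[47,7],[49,0]]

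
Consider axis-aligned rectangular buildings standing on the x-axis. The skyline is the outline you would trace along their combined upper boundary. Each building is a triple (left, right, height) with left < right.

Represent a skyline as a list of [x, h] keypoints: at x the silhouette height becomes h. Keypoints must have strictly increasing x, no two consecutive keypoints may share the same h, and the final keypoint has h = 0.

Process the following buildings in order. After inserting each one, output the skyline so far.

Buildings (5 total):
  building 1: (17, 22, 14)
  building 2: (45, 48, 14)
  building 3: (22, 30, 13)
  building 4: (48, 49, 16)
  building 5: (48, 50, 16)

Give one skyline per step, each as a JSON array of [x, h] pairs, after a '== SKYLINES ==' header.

== SKYLINES ==
[[17,14],[22,0]]
[[17,14],[22,0],[45,14],[48,0]]
[[17,14],[22,13],[30,0],[45,14],[48,0]]
[[17,14],[22,13],[30,0],[45,14],[48,16],[49,0]]
[[17,14],[22,13],[30,0],[45,14],[48,16],[50,0]]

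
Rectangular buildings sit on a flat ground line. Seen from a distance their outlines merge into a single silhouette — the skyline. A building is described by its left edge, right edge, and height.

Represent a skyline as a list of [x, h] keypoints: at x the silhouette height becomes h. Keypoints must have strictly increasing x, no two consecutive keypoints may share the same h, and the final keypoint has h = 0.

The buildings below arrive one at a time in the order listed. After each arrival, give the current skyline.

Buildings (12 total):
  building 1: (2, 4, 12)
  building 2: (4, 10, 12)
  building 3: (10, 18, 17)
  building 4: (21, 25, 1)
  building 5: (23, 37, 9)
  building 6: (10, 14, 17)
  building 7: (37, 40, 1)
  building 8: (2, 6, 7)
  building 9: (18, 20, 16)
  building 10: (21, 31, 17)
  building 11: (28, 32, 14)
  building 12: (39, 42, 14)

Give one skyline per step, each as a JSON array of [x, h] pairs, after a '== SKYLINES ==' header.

== SKYLINES ==
[[2,12],[4,0]]
[[2,12],[10,0]]
[[2,12],[10,17],[18,0]]
[[2,12],[10,17],[18,0],[21,1],[25,0]]
[[2,12],[10,17],[18,0],[21,1],[23,9],[37,0]]
[[2,12],[10,17],[18,0],[21,1],[23,9],[37,0]]
[[2,12],[10,17],[18,0],[21,1],[23,9],[37,1],[40,0]]
[[2,12],[10,17],[18,0],[21,1],[23,9],[37,1],[40,0]]
[[2,12],[10,17],[18,16],[20,0],[21,1],[23,9],[37,1],[40,0]]
[[2,12],[10,17],[18,16],[20,0],[21,17],[31,9],[37,1],[40,0]]
[[2,12],[10,17],[18,16],[20,0],[21,17],[31,14],[32,9],[37,1],[40,0]]
[[2,12],[10,17],[18,16],[20,0],[21,17],[31,14],[32,9],[37,1],[39,14],[42,0]]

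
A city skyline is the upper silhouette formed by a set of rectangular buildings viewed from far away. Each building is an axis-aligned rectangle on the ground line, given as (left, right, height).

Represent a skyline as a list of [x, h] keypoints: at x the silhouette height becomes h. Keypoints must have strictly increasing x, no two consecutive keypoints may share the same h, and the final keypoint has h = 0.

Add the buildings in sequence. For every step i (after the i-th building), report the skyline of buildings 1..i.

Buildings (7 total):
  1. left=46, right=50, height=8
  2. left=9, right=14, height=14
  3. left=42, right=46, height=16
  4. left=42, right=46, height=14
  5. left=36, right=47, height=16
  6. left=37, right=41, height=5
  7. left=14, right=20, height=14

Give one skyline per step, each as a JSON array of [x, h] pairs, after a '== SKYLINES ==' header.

== SKYLINES ==
[[46,8],[50,0]]
[[9,14],[14,0],[46,8],[50,0]]
[[9,14],[14,0],[42,16],[46,8],[50,0]]
[[9,14],[14,0],[42,16],[46,8],[50,0]]
[[9,14],[14,0],[36,16],[47,8],[50,0]]
[[9,14],[14,0],[36,16],[47,8],[50,0]]
[[9,14],[20,0],[36,16],[47,8],[50,0]]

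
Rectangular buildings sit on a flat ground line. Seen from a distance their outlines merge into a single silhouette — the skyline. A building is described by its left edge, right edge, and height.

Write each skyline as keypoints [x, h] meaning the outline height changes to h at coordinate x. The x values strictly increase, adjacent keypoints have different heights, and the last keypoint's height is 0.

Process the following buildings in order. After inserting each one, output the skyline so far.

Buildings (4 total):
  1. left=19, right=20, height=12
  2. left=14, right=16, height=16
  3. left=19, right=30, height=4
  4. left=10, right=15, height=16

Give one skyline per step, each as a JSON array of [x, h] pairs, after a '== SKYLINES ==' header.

== SKYLINES ==
[[19,12],[20,0]]
[[14,16],[16,0],[19,12],[20,0]]
[[14,16],[16,0],[19,12],[20,4],[30,0]]
[[10,16],[16,0],[19,12],[20,4],[30,0]]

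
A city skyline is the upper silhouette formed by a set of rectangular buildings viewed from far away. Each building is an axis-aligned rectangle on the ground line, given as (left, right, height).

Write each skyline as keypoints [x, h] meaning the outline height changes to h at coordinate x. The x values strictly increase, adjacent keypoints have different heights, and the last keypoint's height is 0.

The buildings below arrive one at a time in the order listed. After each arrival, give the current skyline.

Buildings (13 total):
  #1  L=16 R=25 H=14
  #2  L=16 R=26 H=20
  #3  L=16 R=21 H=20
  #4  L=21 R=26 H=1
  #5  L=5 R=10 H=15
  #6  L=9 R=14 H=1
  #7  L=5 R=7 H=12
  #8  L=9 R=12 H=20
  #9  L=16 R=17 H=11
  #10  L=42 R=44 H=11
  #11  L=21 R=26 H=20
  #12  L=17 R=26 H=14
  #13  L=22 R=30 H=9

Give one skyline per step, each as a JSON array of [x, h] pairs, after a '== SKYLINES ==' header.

== SKYLINES ==
[[16,14],[25,0]]
[[16,20],[26,0]]
[[16,20],[26,0]]
[[16,20],[26,0]]
[[5,15],[10,0],[16,20],[26,0]]
[[5,15],[10,1],[14,0],[16,20],[26,0]]
[[5,15],[10,1],[14,0],[16,20],[26,0]]
[[5,15],[9,20],[12,1],[14,0],[16,20],[26,0]]
[[5,15],[9,20],[12,1],[14,0],[16,20],[26,0]]
[[5,15],[9,20],[12,1],[14,0],[16,20],[26,0],[42,11],[44,0]]
[[5,15],[9,20],[12,1],[14,0],[16,20],[26,0],[42,11],[44,0]]
[[5,15],[9,20],[12,1],[14,0],[16,20],[26,0],[42,11],[44,0]]
[[5,15],[9,20],[12,1],[14,0],[16,20],[26,9],[30,0],[42,11],[44,0]]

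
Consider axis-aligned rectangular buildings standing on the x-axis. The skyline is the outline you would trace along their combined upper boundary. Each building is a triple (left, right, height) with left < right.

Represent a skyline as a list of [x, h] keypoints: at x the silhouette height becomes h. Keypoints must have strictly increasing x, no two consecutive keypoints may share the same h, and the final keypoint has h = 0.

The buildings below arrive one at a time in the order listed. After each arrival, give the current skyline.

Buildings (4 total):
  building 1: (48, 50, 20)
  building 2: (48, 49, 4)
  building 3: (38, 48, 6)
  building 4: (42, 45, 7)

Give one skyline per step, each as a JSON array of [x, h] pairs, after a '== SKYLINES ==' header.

== SKYLINES ==
[[48,20],[50,0]]
[[48,20],[50,0]]
[[38,6],[48,20],[50,0]]
[[38,6],[42,7],[45,6],[48,20],[50,0]]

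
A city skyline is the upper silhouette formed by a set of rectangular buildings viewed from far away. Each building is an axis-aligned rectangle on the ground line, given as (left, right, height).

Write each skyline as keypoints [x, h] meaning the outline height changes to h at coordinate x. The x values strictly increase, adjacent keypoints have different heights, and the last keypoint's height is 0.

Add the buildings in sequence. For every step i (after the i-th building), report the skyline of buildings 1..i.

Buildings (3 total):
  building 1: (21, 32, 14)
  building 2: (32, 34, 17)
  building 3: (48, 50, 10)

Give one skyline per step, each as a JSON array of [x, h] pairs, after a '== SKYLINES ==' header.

== SKYLINES ==
[[21,14],[32,0]]
[[21,14],[32,17],[34,0]]
[[21,14],[32,17],[34,0],[48,10],[50,0]]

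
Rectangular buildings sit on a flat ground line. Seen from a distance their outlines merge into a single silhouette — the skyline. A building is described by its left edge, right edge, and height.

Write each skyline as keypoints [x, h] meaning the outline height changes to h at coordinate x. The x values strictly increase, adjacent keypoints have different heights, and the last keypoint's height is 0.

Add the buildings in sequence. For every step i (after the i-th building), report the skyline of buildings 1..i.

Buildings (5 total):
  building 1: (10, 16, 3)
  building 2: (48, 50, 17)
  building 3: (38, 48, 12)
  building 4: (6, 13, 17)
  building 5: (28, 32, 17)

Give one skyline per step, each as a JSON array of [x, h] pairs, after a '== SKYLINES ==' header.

== SKYLINES ==
[[10,3],[16,0]]
[[10,3],[16,0],[48,17],[50,0]]
[[10,3],[16,0],[38,12],[48,17],[50,0]]
[[6,17],[13,3],[16,0],[38,12],[48,17],[50,0]]
[[6,17],[13,3],[16,0],[28,17],[32,0],[38,12],[48,17],[50,0]]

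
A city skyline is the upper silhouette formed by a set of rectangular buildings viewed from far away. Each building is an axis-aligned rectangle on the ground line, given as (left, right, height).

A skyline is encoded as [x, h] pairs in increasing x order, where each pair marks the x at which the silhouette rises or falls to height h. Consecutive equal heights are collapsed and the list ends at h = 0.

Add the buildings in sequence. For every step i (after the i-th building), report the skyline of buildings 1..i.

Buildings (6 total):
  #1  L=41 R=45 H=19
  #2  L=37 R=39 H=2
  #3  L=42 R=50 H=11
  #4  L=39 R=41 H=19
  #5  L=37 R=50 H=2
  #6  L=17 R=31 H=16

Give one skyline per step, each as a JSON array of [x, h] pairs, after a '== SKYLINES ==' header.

== SKYLINES ==
[[41,19],[45,0]]
[[37,2],[39,0],[41,19],[45,0]]
[[37,2],[39,0],[41,19],[45,11],[50,0]]
[[37,2],[39,19],[45,11],[50,0]]
[[37,2],[39,19],[45,11],[50,0]]
[[17,16],[31,0],[37,2],[39,19],[45,11],[50,0]]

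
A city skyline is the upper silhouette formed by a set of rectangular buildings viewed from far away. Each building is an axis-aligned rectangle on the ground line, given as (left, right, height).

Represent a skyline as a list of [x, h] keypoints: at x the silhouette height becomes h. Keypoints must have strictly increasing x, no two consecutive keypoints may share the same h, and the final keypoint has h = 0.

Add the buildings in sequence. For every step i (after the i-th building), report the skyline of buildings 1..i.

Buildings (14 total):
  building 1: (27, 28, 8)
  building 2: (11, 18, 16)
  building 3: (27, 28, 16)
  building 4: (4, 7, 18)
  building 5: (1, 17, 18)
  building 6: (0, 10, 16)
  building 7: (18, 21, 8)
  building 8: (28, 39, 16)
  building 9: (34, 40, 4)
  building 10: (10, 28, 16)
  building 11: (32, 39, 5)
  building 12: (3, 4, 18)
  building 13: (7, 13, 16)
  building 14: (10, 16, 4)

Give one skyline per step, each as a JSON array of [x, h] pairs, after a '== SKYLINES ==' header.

== SKYLINES ==
[[27,8],[28,0]]
[[11,16],[18,0],[27,8],[28,0]]
[[11,16],[18,0],[27,16],[28,0]]
[[4,18],[7,0],[11,16],[18,0],[27,16],[28,0]]
[[1,18],[17,16],[18,0],[27,16],[28,0]]
[[0,16],[1,18],[17,16],[18,0],[27,16],[28,0]]
[[0,16],[1,18],[17,16],[18,8],[21,0],[27,16],[28,0]]
[[0,16],[1,18],[17,16],[18,8],[21,0],[27,16],[39,0]]
[[0,16],[1,18],[17,16],[18,8],[21,0],[27,16],[39,4],[40,0]]
[[0,16],[1,18],[17,16],[39,4],[40,0]]
[[0,16],[1,18],[17,16],[39,4],[40,0]]
[[0,16],[1,18],[17,16],[39,4],[40,0]]
[[0,16],[1,18],[17,16],[39,4],[40,0]]
[[0,16],[1,18],[17,16],[39,4],[40,0]]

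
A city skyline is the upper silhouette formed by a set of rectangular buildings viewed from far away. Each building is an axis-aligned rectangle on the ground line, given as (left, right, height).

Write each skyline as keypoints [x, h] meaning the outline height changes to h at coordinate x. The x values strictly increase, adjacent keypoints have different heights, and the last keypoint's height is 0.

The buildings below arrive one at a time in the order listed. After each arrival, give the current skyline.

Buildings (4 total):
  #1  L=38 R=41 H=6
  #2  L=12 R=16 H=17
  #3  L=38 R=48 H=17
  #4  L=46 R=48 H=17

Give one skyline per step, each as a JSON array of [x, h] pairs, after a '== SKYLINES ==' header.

== SKYLINES ==
[[38,6],[41,0]]
[[12,17],[16,0],[38,6],[41,0]]
[[12,17],[16,0],[38,17],[48,0]]
[[12,17],[16,0],[38,17],[48,0]]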